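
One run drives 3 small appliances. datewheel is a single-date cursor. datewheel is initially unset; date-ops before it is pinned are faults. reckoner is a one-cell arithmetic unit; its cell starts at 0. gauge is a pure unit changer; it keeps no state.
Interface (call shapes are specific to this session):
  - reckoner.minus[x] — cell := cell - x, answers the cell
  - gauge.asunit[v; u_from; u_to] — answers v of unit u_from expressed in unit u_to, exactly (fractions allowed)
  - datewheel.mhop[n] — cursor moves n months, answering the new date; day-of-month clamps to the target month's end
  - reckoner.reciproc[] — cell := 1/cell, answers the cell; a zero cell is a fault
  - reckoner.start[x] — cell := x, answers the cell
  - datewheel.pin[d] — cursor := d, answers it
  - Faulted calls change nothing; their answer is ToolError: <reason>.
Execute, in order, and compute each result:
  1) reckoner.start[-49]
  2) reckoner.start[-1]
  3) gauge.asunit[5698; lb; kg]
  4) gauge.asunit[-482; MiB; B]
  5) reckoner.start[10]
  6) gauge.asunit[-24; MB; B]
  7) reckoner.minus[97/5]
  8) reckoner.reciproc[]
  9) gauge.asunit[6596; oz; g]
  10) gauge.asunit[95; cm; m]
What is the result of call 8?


$ start x=-49
[out] -49
$ start x=-1
[out] -1
$ asunit v=5698 u_from=lb u_to=kg
[out] 129228466213/50000000
$ asunit v=-482 u_from=MiB u_to=B
[out] -505413632
$ start x=10
[out] 10
$ asunit v=-24 u_from=MB u_to=B
[out] -24000000
$ minus x=97/5
[out] -47/5
$ reciproc
[out] -5/47
$ asunit v=6596 u_from=oz u_to=g
[out] 74797381813/400000
$ asunit v=95 u_from=cm u_to=m
[out] 19/20

Answer: -5/47


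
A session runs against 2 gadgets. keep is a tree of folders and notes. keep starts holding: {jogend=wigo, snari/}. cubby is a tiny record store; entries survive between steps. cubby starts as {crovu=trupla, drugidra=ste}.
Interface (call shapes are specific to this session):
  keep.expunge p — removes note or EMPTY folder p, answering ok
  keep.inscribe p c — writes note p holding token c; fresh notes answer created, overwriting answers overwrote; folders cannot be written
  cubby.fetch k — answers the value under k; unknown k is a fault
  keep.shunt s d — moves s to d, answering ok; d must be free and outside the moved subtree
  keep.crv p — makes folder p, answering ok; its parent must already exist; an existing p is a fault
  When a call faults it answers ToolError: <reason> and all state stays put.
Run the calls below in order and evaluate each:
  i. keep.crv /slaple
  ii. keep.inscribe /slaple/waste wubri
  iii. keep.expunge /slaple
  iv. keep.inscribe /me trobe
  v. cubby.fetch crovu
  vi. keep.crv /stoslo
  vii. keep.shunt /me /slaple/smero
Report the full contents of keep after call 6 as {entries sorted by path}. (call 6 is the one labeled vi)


Answer: {jogend=wigo, me=trobe, slaple/, slaple/waste=wubri, snari/, stoslo/}

Derivation:
Do: keep.crv[p→/slaple]
See: ok
Do: keep.inscribe[p→/slaple/waste; c→wubri]
See: created
Do: keep.expunge[p→/slaple]
See: ToolError: not empty
Do: keep.inscribe[p→/me; c→trobe]
See: created
Do: cubby.fetch[k→crovu]
See: trupla
Do: keep.crv[p→/stoslo]
See: ok
Do: keep.shunt[s→/me; d→/slaple/smero]
See: ok


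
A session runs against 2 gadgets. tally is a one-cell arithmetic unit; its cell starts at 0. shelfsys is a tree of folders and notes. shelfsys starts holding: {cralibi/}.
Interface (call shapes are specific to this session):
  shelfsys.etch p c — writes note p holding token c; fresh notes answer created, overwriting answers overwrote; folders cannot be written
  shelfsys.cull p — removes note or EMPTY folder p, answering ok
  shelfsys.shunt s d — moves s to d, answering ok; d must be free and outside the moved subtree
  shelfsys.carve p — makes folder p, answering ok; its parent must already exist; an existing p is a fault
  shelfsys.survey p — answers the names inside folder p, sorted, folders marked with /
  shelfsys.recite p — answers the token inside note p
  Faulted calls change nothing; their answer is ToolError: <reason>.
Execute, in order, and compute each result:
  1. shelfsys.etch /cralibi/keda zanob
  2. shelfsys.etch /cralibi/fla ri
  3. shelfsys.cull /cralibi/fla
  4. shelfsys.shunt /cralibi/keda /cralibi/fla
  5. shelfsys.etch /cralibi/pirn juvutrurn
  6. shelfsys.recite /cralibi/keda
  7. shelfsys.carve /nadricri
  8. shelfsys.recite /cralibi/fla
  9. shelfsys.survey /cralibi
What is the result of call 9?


Answer: [fla, pirn]

Derivation:
>>> shelfsys.etch p='/cralibi/keda' c='zanob'
  created
>>> shelfsys.etch p='/cralibi/fla' c='ri'
  created
>>> shelfsys.cull p='/cralibi/fla'
  ok
>>> shelfsys.shunt s='/cralibi/keda' d='/cralibi/fla'
  ok
>>> shelfsys.etch p='/cralibi/pirn' c='juvutrurn'
  created
>>> shelfsys.recite p='/cralibi/keda'
  ToolError: not found
>>> shelfsys.carve p='/nadricri'
  ok
>>> shelfsys.recite p='/cralibi/fla'
  zanob
>>> shelfsys.survey p='/cralibi'
  [fla, pirn]


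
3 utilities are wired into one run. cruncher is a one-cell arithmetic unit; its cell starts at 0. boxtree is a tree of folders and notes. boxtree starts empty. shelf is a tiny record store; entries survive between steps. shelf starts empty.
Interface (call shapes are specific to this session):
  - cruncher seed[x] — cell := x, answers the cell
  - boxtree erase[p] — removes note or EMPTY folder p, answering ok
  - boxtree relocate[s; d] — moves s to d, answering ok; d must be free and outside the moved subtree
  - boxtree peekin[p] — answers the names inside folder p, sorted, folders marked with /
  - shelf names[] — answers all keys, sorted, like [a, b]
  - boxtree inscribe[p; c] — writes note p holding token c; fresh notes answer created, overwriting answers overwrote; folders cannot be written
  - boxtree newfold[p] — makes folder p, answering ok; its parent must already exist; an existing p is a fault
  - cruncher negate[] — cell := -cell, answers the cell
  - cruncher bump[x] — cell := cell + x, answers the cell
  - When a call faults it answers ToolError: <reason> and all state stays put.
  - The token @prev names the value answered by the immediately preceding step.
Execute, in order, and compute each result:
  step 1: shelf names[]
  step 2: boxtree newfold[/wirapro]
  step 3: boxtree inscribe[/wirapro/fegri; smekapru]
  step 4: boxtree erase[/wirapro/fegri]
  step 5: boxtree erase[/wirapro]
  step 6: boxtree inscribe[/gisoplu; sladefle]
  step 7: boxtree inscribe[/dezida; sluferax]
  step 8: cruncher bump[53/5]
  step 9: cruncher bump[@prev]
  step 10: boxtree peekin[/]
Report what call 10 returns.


Answer: [dezida, gisoplu]

Derivation:
Act: shelf names[]
Obs: []
Act: boxtree newfold[/wirapro]
Obs: ok
Act: boxtree inscribe[/wirapro/fegri; smekapru]
Obs: created
Act: boxtree erase[/wirapro/fegri]
Obs: ok
Act: boxtree erase[/wirapro]
Obs: ok
Act: boxtree inscribe[/gisoplu; sladefle]
Obs: created
Act: boxtree inscribe[/dezida; sluferax]
Obs: created
Act: cruncher bump[53/5]
Obs: 53/5
Act: cruncher bump[@prev]
Obs: 106/5
Act: boxtree peekin[/]
Obs: [dezida, gisoplu]


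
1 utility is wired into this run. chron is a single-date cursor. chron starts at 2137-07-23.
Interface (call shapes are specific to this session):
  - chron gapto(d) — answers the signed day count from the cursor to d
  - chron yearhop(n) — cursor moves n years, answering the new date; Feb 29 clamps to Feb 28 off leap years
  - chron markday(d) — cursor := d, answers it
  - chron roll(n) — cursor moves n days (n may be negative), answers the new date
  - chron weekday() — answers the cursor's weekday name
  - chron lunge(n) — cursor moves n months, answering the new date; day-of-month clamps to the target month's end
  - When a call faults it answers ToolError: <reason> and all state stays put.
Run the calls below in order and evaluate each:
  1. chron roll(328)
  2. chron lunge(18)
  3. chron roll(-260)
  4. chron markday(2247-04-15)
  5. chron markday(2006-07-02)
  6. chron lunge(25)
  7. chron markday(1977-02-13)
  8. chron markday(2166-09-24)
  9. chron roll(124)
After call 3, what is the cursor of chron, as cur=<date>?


Calling chron roll on n→328, → 2138-06-16.
I invoke chron lunge on n→18, and get 2139-12-16.
Now I run chron roll on n→-260, and see 2139-03-31.
Invoking chron markday on d→2247-04-15: 2247-04-15.
Now I run chron markday on d→2006-07-02: 2006-07-02.
Using chron lunge on n→25, and see 2008-08-02.
I run chron markday on d→1977-02-13, and observe 1977-02-13.
I invoke chron markday on d→2166-09-24, and observe 2166-09-24.
I try chron roll on n→124, yielding 2167-01-26.

Answer: cur=2139-03-31


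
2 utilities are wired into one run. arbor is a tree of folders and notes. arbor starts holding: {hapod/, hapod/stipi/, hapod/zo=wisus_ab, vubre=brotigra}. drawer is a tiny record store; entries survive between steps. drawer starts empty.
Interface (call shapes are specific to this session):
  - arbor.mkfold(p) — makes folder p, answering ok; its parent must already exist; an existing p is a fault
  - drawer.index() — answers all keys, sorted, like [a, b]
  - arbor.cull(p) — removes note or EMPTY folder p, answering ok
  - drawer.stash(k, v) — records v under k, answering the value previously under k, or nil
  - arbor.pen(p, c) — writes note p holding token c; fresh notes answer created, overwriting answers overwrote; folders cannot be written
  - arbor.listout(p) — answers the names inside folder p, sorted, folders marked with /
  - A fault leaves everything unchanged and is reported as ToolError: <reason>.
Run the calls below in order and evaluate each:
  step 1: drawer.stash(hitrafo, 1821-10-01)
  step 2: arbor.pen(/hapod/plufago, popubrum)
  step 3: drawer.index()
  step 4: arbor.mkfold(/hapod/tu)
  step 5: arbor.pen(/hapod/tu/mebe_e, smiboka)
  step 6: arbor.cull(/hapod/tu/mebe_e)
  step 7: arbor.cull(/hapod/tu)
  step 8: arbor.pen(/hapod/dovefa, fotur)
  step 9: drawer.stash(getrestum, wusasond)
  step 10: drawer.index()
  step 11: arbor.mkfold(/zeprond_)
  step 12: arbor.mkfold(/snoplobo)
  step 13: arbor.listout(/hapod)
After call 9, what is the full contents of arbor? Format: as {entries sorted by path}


→ stash(k='hitrafo', v='1821-10-01')
← nil
→ pen(p='/hapod/plufago', c='popubrum')
← created
→ index()
← [hitrafo]
→ mkfold(p='/hapod/tu')
← ok
→ pen(p='/hapod/tu/mebe_e', c='smiboka')
← created
→ cull(p='/hapod/tu/mebe_e')
← ok
→ cull(p='/hapod/tu')
← ok
→ pen(p='/hapod/dovefa', c='fotur')
← created
→ stash(k='getrestum', v='wusasond')
← nil
→ index()
← [getrestum, hitrafo]
→ mkfold(p='/zeprond_')
← ok
→ mkfold(p='/snoplobo')
← ok
→ listout(p='/hapod')
← [dovefa, plufago, stipi/, zo]

Answer: {hapod/, hapod/dovefa=fotur, hapod/plufago=popubrum, hapod/stipi/, hapod/zo=wisus_ab, vubre=brotigra}


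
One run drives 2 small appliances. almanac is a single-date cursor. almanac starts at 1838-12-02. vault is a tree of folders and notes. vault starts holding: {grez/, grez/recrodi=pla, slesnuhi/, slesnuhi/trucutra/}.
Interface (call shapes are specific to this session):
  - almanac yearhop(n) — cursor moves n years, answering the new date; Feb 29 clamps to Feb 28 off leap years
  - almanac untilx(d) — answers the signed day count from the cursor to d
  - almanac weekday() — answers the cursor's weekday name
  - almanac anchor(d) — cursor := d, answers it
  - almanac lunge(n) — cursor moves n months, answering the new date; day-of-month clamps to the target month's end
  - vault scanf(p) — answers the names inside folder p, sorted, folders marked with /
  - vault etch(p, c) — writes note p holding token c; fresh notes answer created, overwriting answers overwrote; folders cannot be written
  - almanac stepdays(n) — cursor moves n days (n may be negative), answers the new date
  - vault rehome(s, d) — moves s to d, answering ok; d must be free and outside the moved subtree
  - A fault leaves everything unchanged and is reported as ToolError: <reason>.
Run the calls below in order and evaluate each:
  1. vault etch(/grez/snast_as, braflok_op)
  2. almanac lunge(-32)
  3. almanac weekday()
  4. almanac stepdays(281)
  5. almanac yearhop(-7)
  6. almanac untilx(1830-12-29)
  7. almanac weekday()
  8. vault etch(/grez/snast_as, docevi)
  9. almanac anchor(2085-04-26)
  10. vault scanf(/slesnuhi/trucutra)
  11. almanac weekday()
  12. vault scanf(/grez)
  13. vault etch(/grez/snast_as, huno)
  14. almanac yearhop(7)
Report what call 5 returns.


Now I run vault etch using p: /grez/snast_as, c: braflok_op, and see created.
I invoke almanac lunge using n: -32, and get 1836-04-02.
Now I run almanac weekday, giving Saturday.
I use almanac stepdays using n: 281, which returns 1837-01-08.
Invoking almanac yearhop using n: -7, and get 1830-01-08.
I run almanac untilx using d: 1830-12-29, and see 355.
I use almanac weekday(), and observe Friday.
I call vault etch using p: /grez/snast_as, c: docevi, → overwrote.
Then almanac anchor using d: 2085-04-26, and see 2085-04-26.
Now I run vault scanf using p: /slesnuhi/trucutra, and observe [].
Now I run almanac weekday, giving Thursday.
Now I run vault scanf using p: /grez, and observe [recrodi, snast_as].
I call vault etch using p: /grez/snast_as, c: huno, — result: overwrote.
Next I call almanac yearhop using n: 7: 2092-04-26.

Answer: 1830-01-08


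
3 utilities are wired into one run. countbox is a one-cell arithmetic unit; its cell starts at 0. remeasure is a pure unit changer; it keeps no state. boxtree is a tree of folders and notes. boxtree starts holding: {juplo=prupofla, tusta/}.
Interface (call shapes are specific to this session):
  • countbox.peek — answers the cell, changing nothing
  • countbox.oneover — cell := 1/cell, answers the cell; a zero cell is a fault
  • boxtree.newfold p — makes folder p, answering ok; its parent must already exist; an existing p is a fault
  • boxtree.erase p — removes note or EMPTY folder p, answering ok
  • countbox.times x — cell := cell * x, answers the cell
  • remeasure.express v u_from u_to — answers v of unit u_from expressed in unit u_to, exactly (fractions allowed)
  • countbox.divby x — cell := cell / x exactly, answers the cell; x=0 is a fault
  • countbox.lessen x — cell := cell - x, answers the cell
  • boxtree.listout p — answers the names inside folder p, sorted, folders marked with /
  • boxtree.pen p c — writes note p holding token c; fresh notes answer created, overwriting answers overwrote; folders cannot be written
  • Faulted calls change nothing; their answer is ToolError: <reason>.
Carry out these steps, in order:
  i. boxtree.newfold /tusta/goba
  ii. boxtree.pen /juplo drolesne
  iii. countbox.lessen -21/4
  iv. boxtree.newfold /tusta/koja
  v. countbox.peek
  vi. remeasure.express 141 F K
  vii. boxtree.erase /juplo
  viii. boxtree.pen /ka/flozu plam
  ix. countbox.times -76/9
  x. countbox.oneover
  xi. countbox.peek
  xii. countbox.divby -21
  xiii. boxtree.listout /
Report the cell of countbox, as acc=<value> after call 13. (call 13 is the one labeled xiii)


Answer: acc=1/931

Derivation:
I call boxtree.newfold on p→/tusta/goba, giving ok.
Next I call boxtree.pen on p→/juplo, c→drolesne, giving overwrote.
I invoke countbox.lessen on x→-21/4: 21/4.
Invoking boxtree.newfold on p→/tusta/koja, — result: ok.
I call countbox.peek, giving 21/4.
I run remeasure.express on v→141, u_from→F, u_to→K, and observe 60067/180.
Using boxtree.erase on p→/juplo, and see ok.
I run boxtree.pen on p→/ka/flozu, c→plam, and see ToolError: no parent.
I invoke countbox.times on x→-76/9, giving -133/3.
Then countbox.oneover, yielding -3/133.
Calling countbox.peek, and observe -3/133.
I invoke countbox.divby on x→-21, and observe 1/931.
Using boxtree.listout on p→/, → [tusta/].


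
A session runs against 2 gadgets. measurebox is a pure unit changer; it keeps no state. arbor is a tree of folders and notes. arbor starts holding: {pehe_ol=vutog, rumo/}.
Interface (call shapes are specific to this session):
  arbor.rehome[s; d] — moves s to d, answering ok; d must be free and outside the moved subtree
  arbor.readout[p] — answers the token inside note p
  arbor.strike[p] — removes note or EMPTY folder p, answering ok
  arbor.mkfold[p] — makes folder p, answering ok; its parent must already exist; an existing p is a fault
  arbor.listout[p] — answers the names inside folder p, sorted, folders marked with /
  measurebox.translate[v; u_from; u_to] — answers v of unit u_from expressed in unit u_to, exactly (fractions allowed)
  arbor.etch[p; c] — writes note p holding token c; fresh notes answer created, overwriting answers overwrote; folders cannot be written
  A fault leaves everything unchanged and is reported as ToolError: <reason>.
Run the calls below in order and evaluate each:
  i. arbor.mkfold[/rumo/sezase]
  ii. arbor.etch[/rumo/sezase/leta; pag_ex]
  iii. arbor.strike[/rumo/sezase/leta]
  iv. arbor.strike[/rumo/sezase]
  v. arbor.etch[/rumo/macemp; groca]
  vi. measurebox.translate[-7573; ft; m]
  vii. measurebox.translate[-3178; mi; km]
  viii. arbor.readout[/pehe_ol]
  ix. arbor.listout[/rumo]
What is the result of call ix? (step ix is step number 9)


~$ mkfold p=/rumo/sezase
[out] ok
~$ etch p=/rumo/sezase/leta c=pag_ex
[out] created
~$ strike p=/rumo/sezase/leta
[out] ok
~$ strike p=/rumo/sezase
[out] ok
~$ etch p=/rumo/macemp c=groca
[out] created
~$ translate v=-7573 u_from=ft u_to=m
[out] -2885313/1250
~$ translate v=-3178 u_from=mi u_to=km
[out] -79913988/15625
~$ readout p=/pehe_ol
[out] vutog
~$ listout p=/rumo
[out] [macemp]

Answer: [macemp]


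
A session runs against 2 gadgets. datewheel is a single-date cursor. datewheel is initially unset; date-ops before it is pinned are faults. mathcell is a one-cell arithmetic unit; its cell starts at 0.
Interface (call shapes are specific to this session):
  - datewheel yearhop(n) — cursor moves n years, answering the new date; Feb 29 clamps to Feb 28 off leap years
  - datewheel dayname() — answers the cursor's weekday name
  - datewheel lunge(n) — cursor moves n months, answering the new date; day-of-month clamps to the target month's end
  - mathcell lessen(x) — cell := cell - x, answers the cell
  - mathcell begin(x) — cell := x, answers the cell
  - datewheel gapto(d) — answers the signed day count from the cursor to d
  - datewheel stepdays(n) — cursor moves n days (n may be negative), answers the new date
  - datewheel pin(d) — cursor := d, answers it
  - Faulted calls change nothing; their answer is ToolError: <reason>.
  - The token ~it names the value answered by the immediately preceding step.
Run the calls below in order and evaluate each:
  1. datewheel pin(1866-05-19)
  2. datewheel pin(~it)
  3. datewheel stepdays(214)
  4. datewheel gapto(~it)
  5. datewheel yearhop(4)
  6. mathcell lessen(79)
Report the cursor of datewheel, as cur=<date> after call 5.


Answer: cur=1870-12-19

Derivation:
$ datewheel pin d='1866-05-19'
= 1866-05-19
$ datewheel pin d='~it'
= 1866-05-19
$ datewheel stepdays n='214'
= 1866-12-19
$ datewheel gapto d='~it'
= 0
$ datewheel yearhop n='4'
= 1870-12-19
$ mathcell lessen x='79'
= -79


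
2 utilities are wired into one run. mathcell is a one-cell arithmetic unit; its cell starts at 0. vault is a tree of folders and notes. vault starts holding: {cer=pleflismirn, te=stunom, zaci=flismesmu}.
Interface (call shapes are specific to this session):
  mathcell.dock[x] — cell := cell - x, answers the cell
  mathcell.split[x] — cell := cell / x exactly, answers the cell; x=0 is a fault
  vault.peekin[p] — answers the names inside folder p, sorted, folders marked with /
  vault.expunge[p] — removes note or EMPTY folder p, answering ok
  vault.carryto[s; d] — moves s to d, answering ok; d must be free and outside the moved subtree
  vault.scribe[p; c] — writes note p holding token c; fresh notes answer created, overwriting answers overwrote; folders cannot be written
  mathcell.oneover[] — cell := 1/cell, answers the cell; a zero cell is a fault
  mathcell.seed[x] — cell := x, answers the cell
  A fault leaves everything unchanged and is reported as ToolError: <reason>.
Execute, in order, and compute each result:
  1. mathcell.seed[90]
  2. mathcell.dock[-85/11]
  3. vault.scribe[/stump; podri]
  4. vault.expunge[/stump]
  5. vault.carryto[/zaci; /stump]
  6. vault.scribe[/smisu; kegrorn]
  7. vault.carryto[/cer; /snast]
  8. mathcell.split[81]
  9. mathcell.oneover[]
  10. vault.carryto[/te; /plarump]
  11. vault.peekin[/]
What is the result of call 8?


Answer: 1075/891

Derivation:
CALL seed[x='90']
RET  90
CALL dock[x='-85/11']
RET  1075/11
CALL scribe[p='/stump'; c='podri']
RET  created
CALL expunge[p='/stump']
RET  ok
CALL carryto[s='/zaci'; d='/stump']
RET  ok
CALL scribe[p='/smisu'; c='kegrorn']
RET  created
CALL carryto[s='/cer'; d='/snast']
RET  ok
CALL split[x='81']
RET  1075/891
CALL oneover[]
RET  891/1075
CALL carryto[s='/te'; d='/plarump']
RET  ok
CALL peekin[p='/']
RET  [plarump, smisu, snast, stump]


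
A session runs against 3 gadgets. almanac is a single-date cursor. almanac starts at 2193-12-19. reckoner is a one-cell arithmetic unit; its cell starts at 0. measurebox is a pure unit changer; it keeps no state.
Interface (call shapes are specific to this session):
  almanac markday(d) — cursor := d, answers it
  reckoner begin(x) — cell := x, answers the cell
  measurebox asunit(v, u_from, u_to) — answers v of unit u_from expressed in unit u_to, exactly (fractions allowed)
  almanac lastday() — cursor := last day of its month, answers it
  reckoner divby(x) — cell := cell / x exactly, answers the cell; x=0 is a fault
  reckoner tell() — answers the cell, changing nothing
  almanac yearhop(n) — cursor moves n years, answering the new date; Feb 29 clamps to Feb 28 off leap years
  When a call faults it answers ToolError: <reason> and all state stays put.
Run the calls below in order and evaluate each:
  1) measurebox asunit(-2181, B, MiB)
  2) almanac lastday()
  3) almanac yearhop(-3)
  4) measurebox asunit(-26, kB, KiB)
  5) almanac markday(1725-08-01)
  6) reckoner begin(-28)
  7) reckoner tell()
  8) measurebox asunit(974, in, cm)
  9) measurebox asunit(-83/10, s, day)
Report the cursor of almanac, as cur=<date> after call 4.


[in] measurebox asunit v=-2181 u_from=B u_to=MiB
  -2181/1048576
[in] almanac lastday
  2193-12-31
[in] almanac yearhop n=-3
  2190-12-31
[in] measurebox asunit v=-26 u_from=kB u_to=KiB
  -1625/64
[in] almanac markday d=1725-08-01
  1725-08-01
[in] reckoner begin x=-28
  -28
[in] reckoner tell
  -28
[in] measurebox asunit v=974 u_from=in u_to=cm
  61849/25
[in] measurebox asunit v=-83/10 u_from=s u_to=day
  -83/864000

Answer: cur=2190-12-31


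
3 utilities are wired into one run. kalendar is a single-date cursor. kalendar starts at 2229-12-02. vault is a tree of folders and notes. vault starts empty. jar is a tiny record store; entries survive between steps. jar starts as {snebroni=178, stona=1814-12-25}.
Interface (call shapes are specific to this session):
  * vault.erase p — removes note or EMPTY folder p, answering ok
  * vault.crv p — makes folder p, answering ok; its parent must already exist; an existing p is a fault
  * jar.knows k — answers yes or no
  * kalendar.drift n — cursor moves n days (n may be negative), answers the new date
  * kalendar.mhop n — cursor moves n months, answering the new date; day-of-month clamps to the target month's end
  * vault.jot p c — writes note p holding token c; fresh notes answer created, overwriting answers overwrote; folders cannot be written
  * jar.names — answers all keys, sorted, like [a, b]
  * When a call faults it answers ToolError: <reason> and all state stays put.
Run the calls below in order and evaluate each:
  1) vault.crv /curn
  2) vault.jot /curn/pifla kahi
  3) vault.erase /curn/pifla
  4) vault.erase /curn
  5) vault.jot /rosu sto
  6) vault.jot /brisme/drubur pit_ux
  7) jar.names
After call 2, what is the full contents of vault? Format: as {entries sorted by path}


Answer: {curn/, curn/pifla=kahi}

Derivation:
Invoking vault.crv using p='/curn', → ok.
Then vault.jot using p='/curn/pifla', c='kahi', yielding created.
Using vault.erase using p='/curn/pifla', and get ok.
Now I run vault.erase using p='/curn', and observe ok.
Calling vault.jot using p='/rosu', c='sto', → created.
I call vault.jot using p='/brisme/drubur', c='pit_ux', yielding ToolError: no parent.
Then jar.names, and see [snebroni, stona].


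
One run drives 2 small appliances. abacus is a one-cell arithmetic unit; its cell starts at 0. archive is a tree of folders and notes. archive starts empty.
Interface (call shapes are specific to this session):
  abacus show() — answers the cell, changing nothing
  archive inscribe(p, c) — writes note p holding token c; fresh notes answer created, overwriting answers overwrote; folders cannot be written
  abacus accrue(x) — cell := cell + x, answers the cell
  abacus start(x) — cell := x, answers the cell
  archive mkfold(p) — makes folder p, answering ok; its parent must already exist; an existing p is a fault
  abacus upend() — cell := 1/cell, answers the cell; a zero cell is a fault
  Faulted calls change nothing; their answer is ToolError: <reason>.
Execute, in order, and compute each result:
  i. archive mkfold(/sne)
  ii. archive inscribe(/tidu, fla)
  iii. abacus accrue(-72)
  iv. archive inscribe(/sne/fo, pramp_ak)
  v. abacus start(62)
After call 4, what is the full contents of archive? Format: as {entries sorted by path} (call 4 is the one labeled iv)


Answer: {sne/, sne/fo=pramp_ak, tidu=fla}

Derivation:
% archive mkfold p='/sne'
= ok
% archive inscribe p='/tidu' c='fla'
= created
% abacus accrue x='-72'
= -72
% archive inscribe p='/sne/fo' c='pramp_ak'
= created
% abacus start x='62'
= 62


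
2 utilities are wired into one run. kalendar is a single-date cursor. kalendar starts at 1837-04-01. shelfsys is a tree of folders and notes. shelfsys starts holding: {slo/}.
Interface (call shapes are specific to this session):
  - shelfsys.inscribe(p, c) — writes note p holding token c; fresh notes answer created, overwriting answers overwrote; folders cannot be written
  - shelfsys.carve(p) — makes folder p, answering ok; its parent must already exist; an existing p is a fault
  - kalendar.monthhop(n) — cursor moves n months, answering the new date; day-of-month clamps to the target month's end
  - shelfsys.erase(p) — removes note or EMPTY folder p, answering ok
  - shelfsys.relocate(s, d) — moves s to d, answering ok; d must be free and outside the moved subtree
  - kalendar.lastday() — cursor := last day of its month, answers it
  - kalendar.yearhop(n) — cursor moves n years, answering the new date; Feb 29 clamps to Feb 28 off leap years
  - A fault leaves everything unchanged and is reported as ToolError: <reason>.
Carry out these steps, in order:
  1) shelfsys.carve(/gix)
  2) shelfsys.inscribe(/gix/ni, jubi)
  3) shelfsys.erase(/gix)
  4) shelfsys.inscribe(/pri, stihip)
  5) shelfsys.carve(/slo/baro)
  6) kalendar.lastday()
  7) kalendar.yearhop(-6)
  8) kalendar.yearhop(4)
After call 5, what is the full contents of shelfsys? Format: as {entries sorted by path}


Answer: {gix/, gix/ni=jubi, pri=stihip, slo/, slo/baro/}

Derivation:
# shelfsys.carve(p→/gix) => ok
# shelfsys.inscribe(p→/gix/ni, c→jubi) => created
# shelfsys.erase(p→/gix) => ToolError: not empty
# shelfsys.inscribe(p→/pri, c→stihip) => created
# shelfsys.carve(p→/slo/baro) => ok
# kalendar.lastday() => 1837-04-30
# kalendar.yearhop(n→-6) => 1831-04-30
# kalendar.yearhop(n→4) => 1835-04-30


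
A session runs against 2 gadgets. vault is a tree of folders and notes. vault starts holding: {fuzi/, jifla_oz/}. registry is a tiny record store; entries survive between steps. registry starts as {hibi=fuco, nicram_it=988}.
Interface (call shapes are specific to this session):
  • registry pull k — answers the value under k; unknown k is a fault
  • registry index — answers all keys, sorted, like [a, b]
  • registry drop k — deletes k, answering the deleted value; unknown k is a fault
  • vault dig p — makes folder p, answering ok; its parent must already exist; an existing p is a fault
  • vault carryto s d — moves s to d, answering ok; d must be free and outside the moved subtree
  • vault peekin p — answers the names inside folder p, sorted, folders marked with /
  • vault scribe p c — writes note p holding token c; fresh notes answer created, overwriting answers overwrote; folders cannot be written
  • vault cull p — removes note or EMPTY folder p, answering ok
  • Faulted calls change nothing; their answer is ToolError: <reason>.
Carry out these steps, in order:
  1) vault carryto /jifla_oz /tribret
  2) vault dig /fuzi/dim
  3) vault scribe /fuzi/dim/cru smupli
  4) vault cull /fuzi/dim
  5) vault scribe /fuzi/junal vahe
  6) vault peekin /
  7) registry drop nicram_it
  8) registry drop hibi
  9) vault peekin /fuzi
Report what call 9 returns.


Answer: [dim/, junal]

Derivation:
% vault carryto(/jifla_oz, /tribret) ~> ok
% vault dig(/fuzi/dim) ~> ok
% vault scribe(/fuzi/dim/cru, smupli) ~> created
% vault cull(/fuzi/dim) ~> ToolError: not empty
% vault scribe(/fuzi/junal, vahe) ~> created
% vault peekin(/) ~> [fuzi/, tribret/]
% registry drop(nicram_it) ~> 988
% registry drop(hibi) ~> fuco
% vault peekin(/fuzi) ~> [dim/, junal]


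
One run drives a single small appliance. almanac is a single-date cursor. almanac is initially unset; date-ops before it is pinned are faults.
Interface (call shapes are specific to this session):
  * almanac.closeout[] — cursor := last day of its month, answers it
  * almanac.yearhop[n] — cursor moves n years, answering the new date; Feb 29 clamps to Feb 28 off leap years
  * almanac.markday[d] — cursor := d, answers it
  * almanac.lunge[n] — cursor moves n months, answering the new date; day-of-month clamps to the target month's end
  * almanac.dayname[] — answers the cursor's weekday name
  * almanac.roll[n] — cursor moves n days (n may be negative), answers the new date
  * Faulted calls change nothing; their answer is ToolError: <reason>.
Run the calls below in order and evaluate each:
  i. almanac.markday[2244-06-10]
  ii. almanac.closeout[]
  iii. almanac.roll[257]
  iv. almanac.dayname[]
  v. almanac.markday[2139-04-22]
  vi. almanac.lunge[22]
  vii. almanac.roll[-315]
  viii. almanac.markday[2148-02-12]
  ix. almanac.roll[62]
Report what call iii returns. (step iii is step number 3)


Answer: 2245-03-14

Derivation:
Then almanac.markday using d: 2244-06-10, and get 2244-06-10.
I use almanac.closeout, — result: 2244-06-30.
Invoking almanac.roll using n: 257: 2245-03-14.
I run almanac.dayname, giving Friday.
I call almanac.markday using d: 2139-04-22: 2139-04-22.
Now I run almanac.lunge using n: 22, and observe 2141-02-22.
Then almanac.roll using n: -315, and get 2140-04-13.
Next I call almanac.markday using d: 2148-02-12, and observe 2148-02-12.
I run almanac.roll using n: 62, and observe 2148-04-14.


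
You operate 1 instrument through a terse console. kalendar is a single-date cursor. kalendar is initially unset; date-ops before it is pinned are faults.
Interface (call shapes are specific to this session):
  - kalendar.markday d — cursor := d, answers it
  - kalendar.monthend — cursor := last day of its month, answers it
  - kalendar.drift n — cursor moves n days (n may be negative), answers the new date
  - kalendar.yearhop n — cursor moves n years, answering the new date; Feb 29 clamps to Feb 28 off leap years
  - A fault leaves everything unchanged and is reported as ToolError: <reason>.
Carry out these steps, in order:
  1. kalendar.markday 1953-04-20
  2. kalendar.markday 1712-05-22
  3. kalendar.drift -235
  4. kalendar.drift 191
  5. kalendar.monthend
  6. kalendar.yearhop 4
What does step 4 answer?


Answer: 1712-04-08

Derivation:
// 1. kalendar.markday(1953-04-20) == 1953-04-20
// 2. kalendar.markday(1712-05-22) == 1712-05-22
// 3. kalendar.drift(-235) == 1711-09-30
// 4. kalendar.drift(191) == 1712-04-08
// 5. kalendar.monthend() == 1712-04-30
// 6. kalendar.yearhop(4) == 1716-04-30


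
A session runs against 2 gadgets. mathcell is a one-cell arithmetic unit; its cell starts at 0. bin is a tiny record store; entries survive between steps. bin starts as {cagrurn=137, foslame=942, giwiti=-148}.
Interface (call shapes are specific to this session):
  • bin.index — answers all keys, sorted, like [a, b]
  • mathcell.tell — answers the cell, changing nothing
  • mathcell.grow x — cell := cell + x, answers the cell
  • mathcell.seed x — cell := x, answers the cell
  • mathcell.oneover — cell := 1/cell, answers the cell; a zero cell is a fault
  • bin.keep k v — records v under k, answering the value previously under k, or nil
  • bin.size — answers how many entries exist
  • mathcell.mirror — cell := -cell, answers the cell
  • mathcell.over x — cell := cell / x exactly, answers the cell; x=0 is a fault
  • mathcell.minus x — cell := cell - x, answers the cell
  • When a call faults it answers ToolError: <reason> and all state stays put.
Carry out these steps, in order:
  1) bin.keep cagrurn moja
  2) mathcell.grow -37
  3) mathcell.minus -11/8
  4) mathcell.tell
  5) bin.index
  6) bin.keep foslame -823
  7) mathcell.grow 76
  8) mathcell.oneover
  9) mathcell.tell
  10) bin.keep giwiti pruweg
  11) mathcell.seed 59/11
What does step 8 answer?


~$ bin.keep k→cagrurn v→moja
[out] 137
~$ mathcell.grow x→-37
[out] -37
~$ mathcell.minus x→-11/8
[out] -285/8
~$ mathcell.tell
[out] -285/8
~$ bin.index
[out] [cagrurn, foslame, giwiti]
~$ bin.keep k→foslame v→-823
[out] 942
~$ mathcell.grow x→76
[out] 323/8
~$ mathcell.oneover
[out] 8/323
~$ mathcell.tell
[out] 8/323
~$ bin.keep k→giwiti v→pruweg
[out] -148
~$ mathcell.seed x→59/11
[out] 59/11

Answer: 8/323


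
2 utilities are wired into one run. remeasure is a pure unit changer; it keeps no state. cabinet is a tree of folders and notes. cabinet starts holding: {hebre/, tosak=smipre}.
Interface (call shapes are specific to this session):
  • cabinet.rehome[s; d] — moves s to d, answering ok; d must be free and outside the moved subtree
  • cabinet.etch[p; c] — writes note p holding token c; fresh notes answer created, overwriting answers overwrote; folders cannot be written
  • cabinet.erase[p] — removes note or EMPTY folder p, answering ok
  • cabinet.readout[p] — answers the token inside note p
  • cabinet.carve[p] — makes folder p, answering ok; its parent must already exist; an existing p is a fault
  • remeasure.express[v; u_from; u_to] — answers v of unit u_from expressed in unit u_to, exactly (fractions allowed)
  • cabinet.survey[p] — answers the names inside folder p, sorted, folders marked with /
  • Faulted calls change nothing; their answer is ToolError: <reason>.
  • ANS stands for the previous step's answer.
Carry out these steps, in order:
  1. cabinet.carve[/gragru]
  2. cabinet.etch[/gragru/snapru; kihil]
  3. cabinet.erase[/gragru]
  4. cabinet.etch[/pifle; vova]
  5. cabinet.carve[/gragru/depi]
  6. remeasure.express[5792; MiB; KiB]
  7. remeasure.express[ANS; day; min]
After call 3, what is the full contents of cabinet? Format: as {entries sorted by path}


% cabinet.carve p=/gragru
  ok
% cabinet.etch p=/gragru/snapru c=kihil
  created
% cabinet.erase p=/gragru
  ToolError: not empty
% cabinet.etch p=/pifle c=vova
  created
% cabinet.carve p=/gragru/depi
  ok
% remeasure.express v=5792 u_from=MiB u_to=KiB
  5931008
% remeasure.express v=ANS u_from=day u_to=min
  8540651520

Answer: {gragru/, gragru/snapru=kihil, hebre/, tosak=smipre}


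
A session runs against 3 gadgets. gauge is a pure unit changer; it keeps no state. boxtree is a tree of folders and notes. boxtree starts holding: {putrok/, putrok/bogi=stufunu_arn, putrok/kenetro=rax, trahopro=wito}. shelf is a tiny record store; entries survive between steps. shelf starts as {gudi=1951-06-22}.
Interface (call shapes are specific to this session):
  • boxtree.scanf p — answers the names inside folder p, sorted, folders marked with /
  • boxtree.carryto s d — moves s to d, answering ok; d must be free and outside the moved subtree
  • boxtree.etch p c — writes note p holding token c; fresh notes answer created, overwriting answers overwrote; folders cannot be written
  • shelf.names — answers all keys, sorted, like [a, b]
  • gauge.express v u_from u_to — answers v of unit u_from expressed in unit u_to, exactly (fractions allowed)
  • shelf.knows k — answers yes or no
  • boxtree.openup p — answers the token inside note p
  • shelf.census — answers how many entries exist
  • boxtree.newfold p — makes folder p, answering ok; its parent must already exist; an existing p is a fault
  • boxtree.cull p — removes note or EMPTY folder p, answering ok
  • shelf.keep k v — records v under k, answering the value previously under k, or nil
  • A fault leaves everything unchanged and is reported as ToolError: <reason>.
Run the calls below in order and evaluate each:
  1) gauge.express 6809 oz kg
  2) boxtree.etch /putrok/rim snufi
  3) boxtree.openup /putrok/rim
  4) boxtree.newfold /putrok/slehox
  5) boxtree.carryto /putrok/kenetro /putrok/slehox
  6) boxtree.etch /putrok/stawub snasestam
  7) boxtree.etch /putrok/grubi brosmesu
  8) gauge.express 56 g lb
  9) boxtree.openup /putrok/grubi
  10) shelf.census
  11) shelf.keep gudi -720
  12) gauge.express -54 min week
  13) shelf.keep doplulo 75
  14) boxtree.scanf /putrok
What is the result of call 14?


~$ express v=6809 u_from=oz u_to=kg
  308851044733/1600000000
~$ etch p=/putrok/rim c=snufi
  created
~$ openup p=/putrok/rim
  snufi
~$ newfold p=/putrok/slehox
  ok
~$ carryto s=/putrok/kenetro d=/putrok/slehox
  ToolError: exists
~$ etch p=/putrok/stawub c=snasestam
  created
~$ etch p=/putrok/grubi c=brosmesu
  created
~$ express v=56 u_from=g u_to=lb
  800000/6479891
~$ openup p=/putrok/grubi
  brosmesu
~$ census
  1
~$ keep k=gudi v=-720
  1951-06-22
~$ express v=-54 u_from=min u_to=week
  -3/560
~$ keep k=doplulo v=75
  nil
~$ scanf p=/putrok
  [bogi, grubi, kenetro, rim, slehox/, stawub]

Answer: [bogi, grubi, kenetro, rim, slehox/, stawub]


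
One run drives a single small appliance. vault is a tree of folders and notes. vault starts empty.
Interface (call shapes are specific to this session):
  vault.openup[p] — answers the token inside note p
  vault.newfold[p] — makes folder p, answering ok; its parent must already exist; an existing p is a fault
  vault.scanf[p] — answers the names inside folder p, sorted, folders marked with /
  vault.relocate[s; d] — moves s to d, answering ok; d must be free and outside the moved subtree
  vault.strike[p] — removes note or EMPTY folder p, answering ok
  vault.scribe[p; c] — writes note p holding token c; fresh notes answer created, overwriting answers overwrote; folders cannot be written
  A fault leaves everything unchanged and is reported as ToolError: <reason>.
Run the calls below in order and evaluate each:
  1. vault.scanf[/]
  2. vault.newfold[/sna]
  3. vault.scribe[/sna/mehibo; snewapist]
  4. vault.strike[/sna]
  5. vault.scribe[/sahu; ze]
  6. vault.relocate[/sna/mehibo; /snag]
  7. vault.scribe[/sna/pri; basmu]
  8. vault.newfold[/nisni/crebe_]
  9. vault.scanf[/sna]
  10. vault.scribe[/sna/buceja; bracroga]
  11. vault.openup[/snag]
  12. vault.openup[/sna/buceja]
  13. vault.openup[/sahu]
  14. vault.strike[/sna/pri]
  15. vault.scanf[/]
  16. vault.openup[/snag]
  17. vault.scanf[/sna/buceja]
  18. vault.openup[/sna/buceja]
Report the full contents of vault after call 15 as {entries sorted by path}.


Answer: {sahu=ze, sna/, sna/buceja=bracroga, snag=snewapist}

Derivation:
Using vault.scanf using /, yielding [].
I run vault.newfold using /sna, — result: ok.
Then vault.scribe using /sna/mehibo, snewapist, which returns created.
Using vault.strike using /sna, which returns ToolError: not empty.
I try vault.scribe using /sahu, ze, which returns created.
I use vault.relocate using /sna/mehibo, /snag, giving ok.
I call vault.scribe using /sna/pri, basmu, and get created.
I use vault.newfold using /nisni/crebe_: ToolError: no parent.
I call vault.scanf using /sna, → [pri].
I run vault.scribe using /sna/buceja, bracroga, → created.
I run vault.openup using /snag, which returns snewapist.
I run vault.openup using /sna/buceja, which returns bracroga.
Using vault.openup using /sahu, giving ze.
Calling vault.strike using /sna/pri, and see ok.
I use vault.scanf using /, and see [sahu, sna/, snag].
Invoking vault.openup using /snag, — result: snewapist.
Calling vault.scanf using /sna/buceja: ToolError: not a directory.
Using vault.openup using /sna/buceja, yielding bracroga.
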